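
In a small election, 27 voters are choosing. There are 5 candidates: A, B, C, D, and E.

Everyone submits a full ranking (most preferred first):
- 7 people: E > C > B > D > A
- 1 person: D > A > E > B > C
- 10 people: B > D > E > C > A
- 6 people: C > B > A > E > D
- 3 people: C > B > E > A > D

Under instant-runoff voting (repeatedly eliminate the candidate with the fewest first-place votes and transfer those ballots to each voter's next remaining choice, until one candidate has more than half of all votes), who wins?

Round 1: A 0, B 10, C 9, D 1, E 7. A eliminated.
Round 2: B 10, C 9, D 1, E 7. D eliminated.
Round 3: B 10, C 9, E 8. E eliminated.
Round 4: B 11, C 16. C has a majority (≥14).

C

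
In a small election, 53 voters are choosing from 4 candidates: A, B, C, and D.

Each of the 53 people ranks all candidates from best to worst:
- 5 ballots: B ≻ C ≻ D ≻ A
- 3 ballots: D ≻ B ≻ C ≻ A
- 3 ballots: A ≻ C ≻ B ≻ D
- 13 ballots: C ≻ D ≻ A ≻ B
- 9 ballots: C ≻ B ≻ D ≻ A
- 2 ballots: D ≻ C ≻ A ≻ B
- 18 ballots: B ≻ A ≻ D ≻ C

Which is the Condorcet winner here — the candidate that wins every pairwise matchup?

C

C vs A: 32–21
C vs B: 27–26
C vs D: 30–23
C beats every other candidate.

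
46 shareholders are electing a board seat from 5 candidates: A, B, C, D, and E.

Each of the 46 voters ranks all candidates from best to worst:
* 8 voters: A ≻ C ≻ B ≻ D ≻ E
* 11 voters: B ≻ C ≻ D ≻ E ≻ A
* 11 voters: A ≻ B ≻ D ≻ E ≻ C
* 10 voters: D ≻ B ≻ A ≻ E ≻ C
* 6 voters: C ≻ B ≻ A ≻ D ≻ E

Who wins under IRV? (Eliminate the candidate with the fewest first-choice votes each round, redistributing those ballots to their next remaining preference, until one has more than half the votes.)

B

Round 1: A 19, B 11, C 6, D 10, E 0. E eliminated.
Round 2: A 19, B 11, C 6, D 10. C eliminated.
Round 3: A 19, B 17, D 10. D eliminated.
Round 4: A 19, B 27. B has a majority (≥24).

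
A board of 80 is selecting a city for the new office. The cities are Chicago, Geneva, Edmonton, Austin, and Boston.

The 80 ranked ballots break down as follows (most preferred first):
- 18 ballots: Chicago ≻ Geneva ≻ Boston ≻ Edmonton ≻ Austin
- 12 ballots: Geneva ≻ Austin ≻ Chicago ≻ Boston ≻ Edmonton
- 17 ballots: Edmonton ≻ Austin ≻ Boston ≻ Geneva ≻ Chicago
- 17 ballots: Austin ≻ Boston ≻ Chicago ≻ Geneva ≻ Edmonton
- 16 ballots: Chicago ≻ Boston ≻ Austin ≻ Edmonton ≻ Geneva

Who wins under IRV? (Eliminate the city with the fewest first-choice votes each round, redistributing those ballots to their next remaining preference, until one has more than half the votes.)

Round 1: Chicago 34, Geneva 12, Edmonton 17, Austin 17, Boston 0. Boston eliminated.
Round 2: Chicago 34, Geneva 12, Edmonton 17, Austin 17. Geneva eliminated.
Round 3: Chicago 34, Edmonton 17, Austin 29. Edmonton eliminated.
Round 4: Chicago 34, Austin 46. Austin has a majority (≥41).

Austin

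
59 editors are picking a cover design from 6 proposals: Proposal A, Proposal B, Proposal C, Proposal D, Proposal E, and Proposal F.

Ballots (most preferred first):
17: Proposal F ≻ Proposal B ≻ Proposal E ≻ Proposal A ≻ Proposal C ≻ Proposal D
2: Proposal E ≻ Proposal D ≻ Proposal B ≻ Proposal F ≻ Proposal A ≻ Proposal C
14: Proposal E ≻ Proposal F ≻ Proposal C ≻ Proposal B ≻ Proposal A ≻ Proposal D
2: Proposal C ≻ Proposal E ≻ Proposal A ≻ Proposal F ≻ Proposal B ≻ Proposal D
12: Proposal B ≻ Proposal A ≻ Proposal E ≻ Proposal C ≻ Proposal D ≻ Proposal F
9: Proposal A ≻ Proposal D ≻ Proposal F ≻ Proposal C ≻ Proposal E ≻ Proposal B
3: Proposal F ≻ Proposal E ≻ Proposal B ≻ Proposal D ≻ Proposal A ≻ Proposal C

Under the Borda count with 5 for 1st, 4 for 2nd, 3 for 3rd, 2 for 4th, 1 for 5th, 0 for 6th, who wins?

Proposal E

Proposal A: 17×2 + 2×1 + 14×1 + 2×3 + 12×4 + 9×5 + 3×1 = 152
Proposal B: 17×4 + 2×3 + 14×2 + 2×1 + 12×5 + 9×0 + 3×3 = 173
Proposal C: 17×1 + 2×0 + 14×3 + 2×5 + 12×2 + 9×2 + 3×0 = 111
Proposal D: 17×0 + 2×4 + 14×0 + 2×0 + 12×1 + 9×4 + 3×2 = 62
Proposal E: 17×3 + 2×5 + 14×5 + 2×4 + 12×3 + 9×1 + 3×4 = 196
Proposal F: 17×5 + 2×2 + 14×4 + 2×2 + 12×0 + 9×3 + 3×5 = 191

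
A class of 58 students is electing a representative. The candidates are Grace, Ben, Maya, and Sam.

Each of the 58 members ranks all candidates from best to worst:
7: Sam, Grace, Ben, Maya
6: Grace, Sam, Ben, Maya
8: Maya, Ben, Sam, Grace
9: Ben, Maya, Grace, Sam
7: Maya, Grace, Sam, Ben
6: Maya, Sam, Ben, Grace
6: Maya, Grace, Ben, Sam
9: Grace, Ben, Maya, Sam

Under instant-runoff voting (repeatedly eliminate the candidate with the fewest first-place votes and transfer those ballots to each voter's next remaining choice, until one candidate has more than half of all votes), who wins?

Maya

Round 1: Grace 15, Ben 9, Maya 27, Sam 7. Sam eliminated.
Round 2: Grace 22, Ben 9, Maya 27. Ben eliminated.
Round 3: Grace 22, Maya 36. Maya has a majority (≥30).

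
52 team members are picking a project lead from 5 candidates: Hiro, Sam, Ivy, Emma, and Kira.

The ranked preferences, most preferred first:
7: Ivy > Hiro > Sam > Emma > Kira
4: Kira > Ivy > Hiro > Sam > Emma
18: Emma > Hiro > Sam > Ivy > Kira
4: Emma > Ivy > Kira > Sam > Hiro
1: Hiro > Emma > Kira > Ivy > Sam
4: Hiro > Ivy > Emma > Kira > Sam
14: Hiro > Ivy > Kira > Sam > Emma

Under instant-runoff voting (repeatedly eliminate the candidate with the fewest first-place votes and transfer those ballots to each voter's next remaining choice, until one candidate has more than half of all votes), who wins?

Hiro

Round 1: Hiro 19, Sam 0, Ivy 7, Emma 22, Kira 4. Sam eliminated.
Round 2: Hiro 19, Ivy 7, Emma 22, Kira 4. Kira eliminated.
Round 3: Hiro 19, Ivy 11, Emma 22. Ivy eliminated.
Round 4: Hiro 30, Emma 22. Hiro has a majority (≥27).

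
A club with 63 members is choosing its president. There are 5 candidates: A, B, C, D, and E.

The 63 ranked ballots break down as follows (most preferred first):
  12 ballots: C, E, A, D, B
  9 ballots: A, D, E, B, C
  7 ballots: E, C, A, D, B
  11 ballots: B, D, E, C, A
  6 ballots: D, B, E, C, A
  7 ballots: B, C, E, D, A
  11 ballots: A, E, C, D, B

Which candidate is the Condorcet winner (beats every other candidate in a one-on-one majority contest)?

E vs A: 43–20
E vs B: 39–24
E vs C: 44–19
E vs D: 37–26
E beats every other candidate.

E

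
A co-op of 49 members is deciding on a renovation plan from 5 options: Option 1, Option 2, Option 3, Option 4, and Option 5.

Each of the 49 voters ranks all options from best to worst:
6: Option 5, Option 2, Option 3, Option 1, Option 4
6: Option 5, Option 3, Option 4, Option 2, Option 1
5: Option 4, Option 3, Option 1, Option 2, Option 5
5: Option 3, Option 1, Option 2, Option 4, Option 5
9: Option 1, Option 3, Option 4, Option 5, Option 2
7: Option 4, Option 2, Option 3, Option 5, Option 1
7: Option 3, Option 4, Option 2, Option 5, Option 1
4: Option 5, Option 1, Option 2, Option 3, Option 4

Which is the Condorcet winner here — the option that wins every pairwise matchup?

Option 3 vs Option 1: 36–13
Option 3 vs Option 2: 32–17
Option 3 vs Option 4: 37–12
Option 3 vs Option 5: 33–16
Option 3 beats every other option.

Option 3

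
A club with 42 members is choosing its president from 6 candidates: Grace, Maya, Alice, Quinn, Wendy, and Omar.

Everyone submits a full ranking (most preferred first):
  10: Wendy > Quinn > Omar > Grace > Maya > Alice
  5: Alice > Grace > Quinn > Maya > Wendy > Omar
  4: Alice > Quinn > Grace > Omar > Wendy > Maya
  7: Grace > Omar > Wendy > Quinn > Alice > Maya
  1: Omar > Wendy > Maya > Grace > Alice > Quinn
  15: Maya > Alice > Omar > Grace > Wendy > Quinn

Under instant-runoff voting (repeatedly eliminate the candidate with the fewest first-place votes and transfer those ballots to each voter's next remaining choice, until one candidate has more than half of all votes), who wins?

Round 1: Grace 7, Maya 15, Alice 9, Quinn 0, Wendy 10, Omar 1. Quinn eliminated.
Round 2: Grace 7, Maya 15, Alice 9, Wendy 10, Omar 1. Omar eliminated.
Round 3: Grace 7, Maya 15, Alice 9, Wendy 11. Grace eliminated.
Round 4: Maya 15, Alice 9, Wendy 18. Alice eliminated.
Round 5: Maya 20, Wendy 22. Wendy has a majority (≥22).

Wendy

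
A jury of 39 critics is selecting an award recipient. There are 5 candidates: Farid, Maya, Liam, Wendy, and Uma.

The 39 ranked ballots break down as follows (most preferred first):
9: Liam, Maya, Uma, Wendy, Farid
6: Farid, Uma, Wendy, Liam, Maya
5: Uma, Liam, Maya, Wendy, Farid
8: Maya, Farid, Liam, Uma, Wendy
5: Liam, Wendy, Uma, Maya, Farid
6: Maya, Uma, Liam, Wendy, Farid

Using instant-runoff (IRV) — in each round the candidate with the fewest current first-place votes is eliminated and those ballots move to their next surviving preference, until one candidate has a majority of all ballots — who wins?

Round 1: Farid 6, Maya 14, Liam 14, Wendy 0, Uma 5. Wendy eliminated.
Round 2: Farid 6, Maya 14, Liam 14, Uma 5. Uma eliminated.
Round 3: Farid 6, Maya 14, Liam 19. Farid eliminated.
Round 4: Maya 14, Liam 25. Liam has a majority (≥20).

Liam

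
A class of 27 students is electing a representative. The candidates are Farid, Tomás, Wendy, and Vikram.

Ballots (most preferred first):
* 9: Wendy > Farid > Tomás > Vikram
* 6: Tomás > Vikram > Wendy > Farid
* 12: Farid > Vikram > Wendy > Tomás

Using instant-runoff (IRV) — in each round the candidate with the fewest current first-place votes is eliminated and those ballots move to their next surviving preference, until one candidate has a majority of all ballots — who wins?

Wendy

Round 1: Farid 12, Tomás 6, Wendy 9, Vikram 0. Vikram eliminated.
Round 2: Farid 12, Tomás 6, Wendy 9. Tomás eliminated.
Round 3: Farid 12, Wendy 15. Wendy has a majority (≥14).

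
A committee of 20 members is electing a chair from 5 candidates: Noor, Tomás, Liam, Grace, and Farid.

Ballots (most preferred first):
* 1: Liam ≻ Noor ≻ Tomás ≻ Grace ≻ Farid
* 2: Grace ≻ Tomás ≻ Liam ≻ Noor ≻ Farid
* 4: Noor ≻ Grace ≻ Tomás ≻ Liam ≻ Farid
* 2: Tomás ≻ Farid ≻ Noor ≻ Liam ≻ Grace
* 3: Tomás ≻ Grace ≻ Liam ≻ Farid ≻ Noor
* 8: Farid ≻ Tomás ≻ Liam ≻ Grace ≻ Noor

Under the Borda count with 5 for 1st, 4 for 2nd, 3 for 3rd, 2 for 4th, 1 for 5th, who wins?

Tomás

Noor: 1×4 + 2×2 + 4×5 + 2×3 + 3×1 + 8×1 = 45
Tomás: 1×3 + 2×4 + 4×3 + 2×5 + 3×5 + 8×4 = 80
Liam: 1×5 + 2×3 + 4×2 + 2×2 + 3×3 + 8×3 = 56
Grace: 1×2 + 2×5 + 4×4 + 2×1 + 3×4 + 8×2 = 58
Farid: 1×1 + 2×1 + 4×1 + 2×4 + 3×2 + 8×5 = 61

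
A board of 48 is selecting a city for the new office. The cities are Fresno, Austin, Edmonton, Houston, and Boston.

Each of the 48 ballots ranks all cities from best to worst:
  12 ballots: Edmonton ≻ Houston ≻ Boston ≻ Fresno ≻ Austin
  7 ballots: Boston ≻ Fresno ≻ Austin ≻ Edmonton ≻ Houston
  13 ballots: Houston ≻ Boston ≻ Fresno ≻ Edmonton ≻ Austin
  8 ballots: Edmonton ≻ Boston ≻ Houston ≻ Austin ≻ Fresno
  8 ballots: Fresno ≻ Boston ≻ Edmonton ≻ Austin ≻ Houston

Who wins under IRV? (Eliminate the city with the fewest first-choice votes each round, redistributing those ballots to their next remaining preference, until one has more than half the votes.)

Fresno

Round 1: Fresno 8, Austin 0, Edmonton 20, Houston 13, Boston 7. Austin eliminated.
Round 2: Fresno 8, Edmonton 20, Houston 13, Boston 7. Boston eliminated.
Round 3: Fresno 15, Edmonton 20, Houston 13. Houston eliminated.
Round 4: Fresno 28, Edmonton 20. Fresno has a majority (≥25).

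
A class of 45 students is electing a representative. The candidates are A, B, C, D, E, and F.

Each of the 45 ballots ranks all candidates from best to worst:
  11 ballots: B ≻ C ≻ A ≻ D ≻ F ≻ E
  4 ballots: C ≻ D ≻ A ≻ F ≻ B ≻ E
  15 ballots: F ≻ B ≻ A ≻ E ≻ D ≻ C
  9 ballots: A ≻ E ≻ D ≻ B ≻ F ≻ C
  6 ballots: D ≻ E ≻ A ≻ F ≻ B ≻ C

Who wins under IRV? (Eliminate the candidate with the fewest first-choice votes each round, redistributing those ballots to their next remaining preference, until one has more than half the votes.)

Round 1: A 9, B 11, C 4, D 6, E 0, F 15. E eliminated.
Round 2: A 9, B 11, C 4, D 6, F 15. C eliminated.
Round 3: A 9, B 11, D 10, F 15. A eliminated.
Round 4: B 11, D 19, F 15. B eliminated.
Round 5: D 30, F 15. D has a majority (≥23).

D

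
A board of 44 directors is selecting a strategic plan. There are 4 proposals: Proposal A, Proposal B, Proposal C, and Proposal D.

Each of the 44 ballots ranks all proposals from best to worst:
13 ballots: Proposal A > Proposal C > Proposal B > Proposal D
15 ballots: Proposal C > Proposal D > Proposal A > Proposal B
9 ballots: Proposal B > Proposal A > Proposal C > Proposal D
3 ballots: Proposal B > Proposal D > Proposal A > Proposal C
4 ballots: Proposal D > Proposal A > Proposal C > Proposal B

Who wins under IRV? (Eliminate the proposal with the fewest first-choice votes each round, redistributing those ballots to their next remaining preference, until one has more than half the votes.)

Round 1: Proposal A 13, Proposal B 12, Proposal C 15, Proposal D 4. Proposal D eliminated.
Round 2: Proposal A 17, Proposal B 12, Proposal C 15. Proposal B eliminated.
Round 3: Proposal A 29, Proposal C 15. Proposal A has a majority (≥23).

Proposal A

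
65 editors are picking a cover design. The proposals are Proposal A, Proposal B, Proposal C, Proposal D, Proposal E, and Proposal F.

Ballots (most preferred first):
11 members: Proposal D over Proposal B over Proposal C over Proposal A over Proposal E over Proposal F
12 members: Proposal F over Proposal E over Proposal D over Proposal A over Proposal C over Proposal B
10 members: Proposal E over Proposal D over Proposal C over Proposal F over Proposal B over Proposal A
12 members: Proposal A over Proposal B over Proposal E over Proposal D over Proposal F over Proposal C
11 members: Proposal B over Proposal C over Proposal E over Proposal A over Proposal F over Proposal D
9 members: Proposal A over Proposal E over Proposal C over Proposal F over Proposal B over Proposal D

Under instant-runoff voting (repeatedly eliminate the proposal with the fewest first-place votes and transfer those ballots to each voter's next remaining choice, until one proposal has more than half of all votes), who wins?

Round 1: Proposal A 21, Proposal B 11, Proposal C 0, Proposal D 11, Proposal E 10, Proposal F 12. Proposal C eliminated.
Round 2: Proposal A 21, Proposal B 11, Proposal D 11, Proposal E 10, Proposal F 12. Proposal E eliminated.
Round 3: Proposal A 21, Proposal B 11, Proposal D 21, Proposal F 12. Proposal B eliminated.
Round 4: Proposal A 32, Proposal D 21, Proposal F 12. Proposal F eliminated.
Round 5: Proposal A 32, Proposal D 33. Proposal D has a majority (≥33).

Proposal D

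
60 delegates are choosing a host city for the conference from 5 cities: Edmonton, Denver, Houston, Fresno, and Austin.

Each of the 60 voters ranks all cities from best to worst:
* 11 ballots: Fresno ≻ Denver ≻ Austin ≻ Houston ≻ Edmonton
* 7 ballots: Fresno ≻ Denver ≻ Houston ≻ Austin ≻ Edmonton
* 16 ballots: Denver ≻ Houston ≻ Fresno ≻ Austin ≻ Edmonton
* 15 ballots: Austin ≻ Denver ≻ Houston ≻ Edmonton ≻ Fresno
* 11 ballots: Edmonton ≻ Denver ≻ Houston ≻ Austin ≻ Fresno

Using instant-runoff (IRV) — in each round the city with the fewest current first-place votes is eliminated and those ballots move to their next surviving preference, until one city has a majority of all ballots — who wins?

Denver

Round 1: Edmonton 11, Denver 16, Houston 0, Fresno 18, Austin 15. Houston eliminated.
Round 2: Edmonton 11, Denver 16, Fresno 18, Austin 15. Edmonton eliminated.
Round 3: Denver 27, Fresno 18, Austin 15. Austin eliminated.
Round 4: Denver 42, Fresno 18. Denver has a majority (≥31).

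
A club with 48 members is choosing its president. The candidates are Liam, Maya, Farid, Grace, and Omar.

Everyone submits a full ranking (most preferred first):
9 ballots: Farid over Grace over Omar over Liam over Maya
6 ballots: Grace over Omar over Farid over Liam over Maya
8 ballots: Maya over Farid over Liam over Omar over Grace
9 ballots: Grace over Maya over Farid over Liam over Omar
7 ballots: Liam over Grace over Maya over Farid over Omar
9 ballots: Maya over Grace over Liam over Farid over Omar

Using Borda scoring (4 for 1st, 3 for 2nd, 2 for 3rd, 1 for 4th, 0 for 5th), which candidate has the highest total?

Grace

Liam: 9×1 + 6×1 + 8×2 + 9×1 + 7×4 + 9×2 = 86
Maya: 9×0 + 6×0 + 8×4 + 9×3 + 7×2 + 9×4 = 109
Farid: 9×4 + 6×2 + 8×3 + 9×2 + 7×1 + 9×1 = 106
Grace: 9×3 + 6×4 + 8×0 + 9×4 + 7×3 + 9×3 = 135
Omar: 9×2 + 6×3 + 8×1 + 9×0 + 7×0 + 9×0 = 44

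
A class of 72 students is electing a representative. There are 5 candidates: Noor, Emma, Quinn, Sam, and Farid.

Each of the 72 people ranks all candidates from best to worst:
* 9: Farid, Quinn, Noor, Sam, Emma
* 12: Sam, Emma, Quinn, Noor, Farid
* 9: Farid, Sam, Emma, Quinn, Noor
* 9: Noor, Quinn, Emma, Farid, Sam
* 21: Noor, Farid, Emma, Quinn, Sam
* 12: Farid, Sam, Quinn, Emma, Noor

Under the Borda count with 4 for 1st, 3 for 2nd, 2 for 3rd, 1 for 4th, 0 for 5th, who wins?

Noor: 9×2 + 12×1 + 9×0 + 9×4 + 21×4 + 12×0 = 150
Emma: 9×0 + 12×3 + 9×2 + 9×2 + 21×2 + 12×1 = 126
Quinn: 9×3 + 12×2 + 9×1 + 9×3 + 21×1 + 12×2 = 132
Sam: 9×1 + 12×4 + 9×3 + 9×0 + 21×0 + 12×3 = 120
Farid: 9×4 + 12×0 + 9×4 + 9×1 + 21×3 + 12×4 = 192

Farid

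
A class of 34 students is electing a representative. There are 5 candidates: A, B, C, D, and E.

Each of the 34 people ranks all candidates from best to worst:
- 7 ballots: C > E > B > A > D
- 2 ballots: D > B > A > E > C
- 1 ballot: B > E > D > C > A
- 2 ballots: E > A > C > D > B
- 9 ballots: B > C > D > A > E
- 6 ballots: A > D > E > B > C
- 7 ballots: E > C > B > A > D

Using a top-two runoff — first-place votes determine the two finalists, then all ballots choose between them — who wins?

Round 1 first-place votes: A 6, B 10, C 7, D 2, E 9. B and E advance.
Runoff: B is ranked above E on 12 ballots, E above B on 22.

E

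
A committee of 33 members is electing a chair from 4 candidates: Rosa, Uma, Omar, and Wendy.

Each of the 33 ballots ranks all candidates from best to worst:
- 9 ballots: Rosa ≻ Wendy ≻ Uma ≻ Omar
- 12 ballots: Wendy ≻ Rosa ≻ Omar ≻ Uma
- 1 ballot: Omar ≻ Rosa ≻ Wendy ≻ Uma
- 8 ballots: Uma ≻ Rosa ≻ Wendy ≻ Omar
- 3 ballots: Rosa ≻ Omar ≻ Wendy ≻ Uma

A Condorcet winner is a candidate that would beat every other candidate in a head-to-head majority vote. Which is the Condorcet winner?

Rosa

Rosa vs Uma: 25–8
Rosa vs Omar: 32–1
Rosa vs Wendy: 21–12
Rosa beats every other candidate.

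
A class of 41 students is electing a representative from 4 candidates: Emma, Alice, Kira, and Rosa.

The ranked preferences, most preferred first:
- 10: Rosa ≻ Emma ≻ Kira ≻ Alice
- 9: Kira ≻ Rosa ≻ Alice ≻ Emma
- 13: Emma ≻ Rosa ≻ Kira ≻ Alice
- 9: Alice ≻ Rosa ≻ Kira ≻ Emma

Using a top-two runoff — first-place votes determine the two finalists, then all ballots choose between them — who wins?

Round 1 first-place votes: Emma 13, Alice 9, Kira 9, Rosa 10. Emma and Rosa advance.
Runoff: Emma is ranked above Rosa on 13 ballots, Rosa above Emma on 28.

Rosa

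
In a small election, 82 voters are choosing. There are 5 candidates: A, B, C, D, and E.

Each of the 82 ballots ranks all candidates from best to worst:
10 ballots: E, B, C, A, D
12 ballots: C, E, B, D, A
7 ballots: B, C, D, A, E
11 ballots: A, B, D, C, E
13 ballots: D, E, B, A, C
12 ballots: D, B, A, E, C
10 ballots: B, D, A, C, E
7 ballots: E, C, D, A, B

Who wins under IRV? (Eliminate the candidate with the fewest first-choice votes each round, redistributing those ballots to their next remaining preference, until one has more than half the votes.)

Round 1: A 11, B 17, C 12, D 25, E 17. A eliminated.
Round 2: B 28, C 12, D 25, E 17. C eliminated.
Round 3: B 28, D 25, E 29. D eliminated.
Round 4: B 40, E 42. E has a majority (≥42).

E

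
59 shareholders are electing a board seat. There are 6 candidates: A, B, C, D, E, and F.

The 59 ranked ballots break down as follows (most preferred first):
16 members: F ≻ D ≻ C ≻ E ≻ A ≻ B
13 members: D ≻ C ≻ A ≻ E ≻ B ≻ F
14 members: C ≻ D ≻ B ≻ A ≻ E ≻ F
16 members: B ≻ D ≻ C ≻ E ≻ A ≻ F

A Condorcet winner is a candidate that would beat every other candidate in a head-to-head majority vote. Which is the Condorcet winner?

D vs A: 59–0
D vs B: 43–16
D vs C: 45–14
D vs E: 59–0
D vs F: 43–16
D beats every other candidate.

D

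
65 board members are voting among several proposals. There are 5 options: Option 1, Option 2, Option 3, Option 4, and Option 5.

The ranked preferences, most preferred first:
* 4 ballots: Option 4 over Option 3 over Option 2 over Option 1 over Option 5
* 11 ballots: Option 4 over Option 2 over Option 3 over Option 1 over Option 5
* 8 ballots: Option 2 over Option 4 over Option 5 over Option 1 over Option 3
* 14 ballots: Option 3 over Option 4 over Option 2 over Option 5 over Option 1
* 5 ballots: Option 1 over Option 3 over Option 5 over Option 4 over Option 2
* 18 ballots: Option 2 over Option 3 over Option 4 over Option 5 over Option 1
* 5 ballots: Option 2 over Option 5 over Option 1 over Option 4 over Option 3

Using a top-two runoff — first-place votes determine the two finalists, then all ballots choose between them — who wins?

Option 4

Round 1 first-place votes: Option 1 5, Option 2 31, Option 3 14, Option 4 15, Option 5 0. Option 2 and Option 4 advance.
Runoff: Option 2 is ranked above Option 4 on 31 ballots, Option 4 above Option 2 on 34.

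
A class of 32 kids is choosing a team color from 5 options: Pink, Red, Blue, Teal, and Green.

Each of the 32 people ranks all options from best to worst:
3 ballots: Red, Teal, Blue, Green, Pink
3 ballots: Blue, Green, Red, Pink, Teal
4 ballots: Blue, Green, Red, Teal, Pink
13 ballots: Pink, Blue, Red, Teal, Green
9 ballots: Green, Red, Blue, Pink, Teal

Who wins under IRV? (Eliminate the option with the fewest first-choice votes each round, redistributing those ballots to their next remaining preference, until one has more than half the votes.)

Round 1: Pink 13, Red 3, Blue 7, Teal 0, Green 9. Teal eliminated.
Round 2: Pink 13, Red 3, Blue 7, Green 9. Red eliminated.
Round 3: Pink 13, Blue 10, Green 9. Green eliminated.
Round 4: Pink 13, Blue 19. Blue has a majority (≥17).

Blue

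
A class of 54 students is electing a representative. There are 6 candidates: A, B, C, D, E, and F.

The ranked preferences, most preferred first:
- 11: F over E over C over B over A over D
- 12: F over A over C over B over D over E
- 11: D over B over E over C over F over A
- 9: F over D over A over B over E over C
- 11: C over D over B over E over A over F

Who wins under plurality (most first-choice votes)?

F

First-place votes: A 0, B 0, C 11, D 11, E 0, F 32.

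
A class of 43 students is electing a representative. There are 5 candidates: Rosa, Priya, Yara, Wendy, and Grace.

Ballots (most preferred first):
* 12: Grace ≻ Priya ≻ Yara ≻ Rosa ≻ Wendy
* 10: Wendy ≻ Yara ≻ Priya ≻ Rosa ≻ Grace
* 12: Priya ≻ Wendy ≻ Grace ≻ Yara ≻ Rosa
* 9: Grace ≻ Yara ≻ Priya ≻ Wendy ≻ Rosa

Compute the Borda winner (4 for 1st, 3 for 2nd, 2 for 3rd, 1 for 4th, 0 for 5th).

Priya

Rosa: 12×1 + 10×1 + 12×0 + 9×0 = 22
Priya: 12×3 + 10×2 + 12×4 + 9×2 = 122
Yara: 12×2 + 10×3 + 12×1 + 9×3 = 93
Wendy: 12×0 + 10×4 + 12×3 + 9×1 = 85
Grace: 12×4 + 10×0 + 12×2 + 9×4 = 108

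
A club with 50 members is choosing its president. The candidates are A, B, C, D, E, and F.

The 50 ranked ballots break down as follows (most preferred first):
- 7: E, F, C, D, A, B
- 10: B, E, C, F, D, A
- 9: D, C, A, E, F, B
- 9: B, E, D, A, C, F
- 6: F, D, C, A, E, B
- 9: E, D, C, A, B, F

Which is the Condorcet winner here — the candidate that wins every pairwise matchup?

E vs A: 35–15
E vs B: 31–19
E vs C: 35–15
E vs D: 35–15
E vs F: 44–6
E beats every other candidate.

E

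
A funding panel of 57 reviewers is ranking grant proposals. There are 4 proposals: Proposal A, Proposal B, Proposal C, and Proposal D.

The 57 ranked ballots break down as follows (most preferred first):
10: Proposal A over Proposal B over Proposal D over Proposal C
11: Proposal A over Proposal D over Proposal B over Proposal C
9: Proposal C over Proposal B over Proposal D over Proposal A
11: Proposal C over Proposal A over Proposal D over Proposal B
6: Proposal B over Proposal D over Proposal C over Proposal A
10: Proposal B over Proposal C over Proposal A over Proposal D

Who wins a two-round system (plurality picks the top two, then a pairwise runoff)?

Round 1 first-place votes: Proposal A 21, Proposal B 16, Proposal C 20, Proposal D 0. Proposal A and Proposal C advance.
Runoff: Proposal A is ranked above Proposal C on 21 ballots, Proposal C above Proposal A on 36.

Proposal C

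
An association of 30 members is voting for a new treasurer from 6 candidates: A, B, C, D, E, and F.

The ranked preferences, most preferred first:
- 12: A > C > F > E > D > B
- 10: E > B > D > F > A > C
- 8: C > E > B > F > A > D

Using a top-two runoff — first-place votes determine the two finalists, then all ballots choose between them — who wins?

E

Round 1 first-place votes: A 12, B 0, C 8, D 0, E 10, F 0. A and E advance.
Runoff: A is ranked above E on 12 ballots, E above A on 18.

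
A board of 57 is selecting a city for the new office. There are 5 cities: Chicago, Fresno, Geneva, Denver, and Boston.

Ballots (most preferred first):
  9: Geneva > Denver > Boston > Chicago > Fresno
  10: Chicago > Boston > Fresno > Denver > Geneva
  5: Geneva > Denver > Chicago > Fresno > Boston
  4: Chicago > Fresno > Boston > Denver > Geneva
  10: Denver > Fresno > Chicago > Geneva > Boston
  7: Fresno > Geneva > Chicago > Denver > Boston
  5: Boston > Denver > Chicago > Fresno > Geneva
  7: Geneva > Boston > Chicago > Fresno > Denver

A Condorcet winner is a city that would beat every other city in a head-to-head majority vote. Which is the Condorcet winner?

Denver vs Chicago: 29–28
Denver vs Fresno: 29–28
Denver vs Geneva: 29–28
Denver vs Boston: 31–26
Denver beats every other city.

Denver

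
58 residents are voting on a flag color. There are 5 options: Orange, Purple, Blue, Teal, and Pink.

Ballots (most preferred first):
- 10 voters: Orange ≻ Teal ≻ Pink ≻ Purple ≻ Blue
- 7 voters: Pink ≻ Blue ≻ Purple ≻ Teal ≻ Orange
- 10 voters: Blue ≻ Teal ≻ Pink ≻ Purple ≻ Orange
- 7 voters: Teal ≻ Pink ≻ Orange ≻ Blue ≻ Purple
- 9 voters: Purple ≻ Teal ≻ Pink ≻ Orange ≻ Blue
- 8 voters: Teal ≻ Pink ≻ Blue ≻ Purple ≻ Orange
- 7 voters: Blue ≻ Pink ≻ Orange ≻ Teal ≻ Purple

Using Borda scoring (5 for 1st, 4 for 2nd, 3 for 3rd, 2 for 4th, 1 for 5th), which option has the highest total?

Orange: 10×5 + 7×1 + 10×1 + 7×3 + 9×2 + 8×1 + 7×3 = 135
Purple: 10×2 + 7×3 + 10×2 + 7×1 + 9×5 + 8×2 + 7×1 = 136
Blue: 10×1 + 7×4 + 10×5 + 7×2 + 9×1 + 8×3 + 7×5 = 170
Teal: 10×4 + 7×2 + 10×4 + 7×5 + 9×4 + 8×5 + 7×2 = 219
Pink: 10×3 + 7×5 + 10×3 + 7×4 + 9×3 + 8×4 + 7×4 = 210

Teal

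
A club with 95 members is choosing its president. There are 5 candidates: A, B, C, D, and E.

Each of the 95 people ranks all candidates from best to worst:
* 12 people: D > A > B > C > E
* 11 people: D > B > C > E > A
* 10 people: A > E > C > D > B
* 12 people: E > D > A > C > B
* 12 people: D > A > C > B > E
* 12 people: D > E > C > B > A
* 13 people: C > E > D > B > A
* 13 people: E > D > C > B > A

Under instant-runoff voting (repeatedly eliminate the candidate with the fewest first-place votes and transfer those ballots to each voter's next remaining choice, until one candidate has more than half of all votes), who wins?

E

Round 1: A 10, B 0, C 13, D 47, E 25. B eliminated.
Round 2: A 10, C 13, D 47, E 25. A eliminated.
Round 3: C 13, D 47, E 35. C eliminated.
Round 4: D 47, E 48. E has a majority (≥48).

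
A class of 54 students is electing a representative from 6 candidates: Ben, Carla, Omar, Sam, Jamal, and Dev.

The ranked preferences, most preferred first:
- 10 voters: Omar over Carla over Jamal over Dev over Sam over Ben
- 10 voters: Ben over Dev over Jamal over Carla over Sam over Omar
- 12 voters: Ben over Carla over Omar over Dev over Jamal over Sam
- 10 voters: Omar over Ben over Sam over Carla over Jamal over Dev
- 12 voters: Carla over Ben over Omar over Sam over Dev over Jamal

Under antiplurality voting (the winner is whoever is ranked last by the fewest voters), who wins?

Carla

Last-place votes: Ben 10, Carla 0, Omar 10, Sam 12, Jamal 12, Dev 10.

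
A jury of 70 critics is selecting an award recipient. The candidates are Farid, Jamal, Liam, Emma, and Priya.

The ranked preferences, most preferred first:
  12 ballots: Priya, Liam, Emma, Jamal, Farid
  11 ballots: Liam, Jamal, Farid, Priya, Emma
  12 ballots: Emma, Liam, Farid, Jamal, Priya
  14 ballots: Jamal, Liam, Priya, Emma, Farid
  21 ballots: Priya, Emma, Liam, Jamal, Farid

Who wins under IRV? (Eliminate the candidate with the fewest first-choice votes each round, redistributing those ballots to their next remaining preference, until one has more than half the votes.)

Round 1: Farid 0, Jamal 14, Liam 11, Emma 12, Priya 33. Farid eliminated.
Round 2: Jamal 14, Liam 11, Emma 12, Priya 33. Liam eliminated.
Round 3: Jamal 25, Emma 12, Priya 33. Emma eliminated.
Round 4: Jamal 37, Priya 33. Jamal has a majority (≥36).

Jamal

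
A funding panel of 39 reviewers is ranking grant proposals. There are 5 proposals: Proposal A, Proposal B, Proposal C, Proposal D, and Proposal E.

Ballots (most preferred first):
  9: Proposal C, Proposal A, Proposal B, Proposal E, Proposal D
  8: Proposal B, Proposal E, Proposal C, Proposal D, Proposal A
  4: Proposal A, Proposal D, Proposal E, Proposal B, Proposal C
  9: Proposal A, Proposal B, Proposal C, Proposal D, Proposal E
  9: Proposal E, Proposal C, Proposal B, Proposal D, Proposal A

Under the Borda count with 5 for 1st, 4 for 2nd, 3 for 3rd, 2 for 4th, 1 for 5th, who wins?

Proposal B

Proposal A: 9×4 + 8×1 + 4×5 + 9×5 + 9×1 = 118
Proposal B: 9×3 + 8×5 + 4×2 + 9×4 + 9×3 = 138
Proposal C: 9×5 + 8×3 + 4×1 + 9×3 + 9×4 = 136
Proposal D: 9×1 + 8×2 + 4×4 + 9×2 + 9×2 = 77
Proposal E: 9×2 + 8×4 + 4×3 + 9×1 + 9×5 = 116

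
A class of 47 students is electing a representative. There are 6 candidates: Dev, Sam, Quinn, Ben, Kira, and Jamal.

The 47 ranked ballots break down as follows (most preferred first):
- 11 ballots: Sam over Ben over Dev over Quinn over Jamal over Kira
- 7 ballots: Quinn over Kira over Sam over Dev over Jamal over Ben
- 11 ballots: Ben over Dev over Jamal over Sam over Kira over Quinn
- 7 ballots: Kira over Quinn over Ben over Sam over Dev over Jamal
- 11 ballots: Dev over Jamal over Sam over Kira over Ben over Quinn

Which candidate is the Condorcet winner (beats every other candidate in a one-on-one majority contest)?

Sam

Sam vs Dev: 25–22
Sam vs Quinn: 33–14
Sam vs Ben: 29–18
Sam vs Kira: 33–14
Sam vs Jamal: 25–22
Sam beats every other candidate.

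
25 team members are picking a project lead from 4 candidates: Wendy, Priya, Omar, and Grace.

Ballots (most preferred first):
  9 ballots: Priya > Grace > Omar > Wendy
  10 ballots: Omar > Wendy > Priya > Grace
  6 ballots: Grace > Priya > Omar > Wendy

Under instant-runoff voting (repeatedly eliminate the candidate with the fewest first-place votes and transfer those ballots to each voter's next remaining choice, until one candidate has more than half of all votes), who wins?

Priya

Round 1: Wendy 0, Priya 9, Omar 10, Grace 6. Wendy eliminated.
Round 2: Priya 9, Omar 10, Grace 6. Grace eliminated.
Round 3: Priya 15, Omar 10. Priya has a majority (≥13).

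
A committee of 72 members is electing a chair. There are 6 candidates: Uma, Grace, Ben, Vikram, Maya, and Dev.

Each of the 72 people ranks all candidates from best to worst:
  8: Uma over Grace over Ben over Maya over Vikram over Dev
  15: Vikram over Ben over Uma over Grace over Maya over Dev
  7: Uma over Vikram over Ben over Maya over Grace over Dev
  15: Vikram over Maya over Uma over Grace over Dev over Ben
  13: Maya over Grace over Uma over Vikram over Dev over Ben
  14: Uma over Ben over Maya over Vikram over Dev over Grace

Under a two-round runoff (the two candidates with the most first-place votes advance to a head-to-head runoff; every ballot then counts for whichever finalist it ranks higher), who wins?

Uma

Round 1 first-place votes: Uma 29, Grace 0, Ben 0, Vikram 30, Maya 13, Dev 0. Vikram and Uma advance.
Runoff: Vikram is ranked above Uma on 30 ballots, Uma above Vikram on 42.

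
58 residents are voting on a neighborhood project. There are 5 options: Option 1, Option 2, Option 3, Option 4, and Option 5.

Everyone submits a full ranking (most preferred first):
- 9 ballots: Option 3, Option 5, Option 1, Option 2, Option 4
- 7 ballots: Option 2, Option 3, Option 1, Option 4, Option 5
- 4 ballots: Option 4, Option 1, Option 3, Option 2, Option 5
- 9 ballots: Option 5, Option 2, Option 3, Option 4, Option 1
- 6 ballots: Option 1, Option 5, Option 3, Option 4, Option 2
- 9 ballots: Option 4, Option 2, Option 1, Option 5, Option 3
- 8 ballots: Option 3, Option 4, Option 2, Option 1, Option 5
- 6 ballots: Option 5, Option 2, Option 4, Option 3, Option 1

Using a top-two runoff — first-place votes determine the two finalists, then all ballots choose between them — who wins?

Round 1 first-place votes: Option 1 6, Option 2 7, Option 3 17, Option 4 13, Option 5 15. Option 3 and Option 5 advance.
Runoff: Option 3 is ranked above Option 5 on 28 ballots, Option 5 above Option 3 on 30.

Option 5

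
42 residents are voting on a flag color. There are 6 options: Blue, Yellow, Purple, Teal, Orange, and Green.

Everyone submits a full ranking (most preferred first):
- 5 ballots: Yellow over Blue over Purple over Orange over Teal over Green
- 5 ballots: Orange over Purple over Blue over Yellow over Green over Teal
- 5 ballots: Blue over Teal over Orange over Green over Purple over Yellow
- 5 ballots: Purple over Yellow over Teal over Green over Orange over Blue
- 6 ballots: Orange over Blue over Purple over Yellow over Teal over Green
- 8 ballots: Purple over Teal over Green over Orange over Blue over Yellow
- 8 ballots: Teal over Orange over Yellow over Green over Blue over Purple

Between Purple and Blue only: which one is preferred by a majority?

Blue

Purple is ranked above Blue on 18 ballots; Blue above Purple on 24.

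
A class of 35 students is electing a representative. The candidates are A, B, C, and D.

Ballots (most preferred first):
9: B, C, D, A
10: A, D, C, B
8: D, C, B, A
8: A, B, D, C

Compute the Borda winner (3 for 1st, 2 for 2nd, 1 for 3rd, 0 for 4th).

D

A: 9×0 + 10×3 + 8×0 + 8×3 = 54
B: 9×3 + 10×0 + 8×1 + 8×2 = 51
C: 9×2 + 10×1 + 8×2 + 8×0 = 44
D: 9×1 + 10×2 + 8×3 + 8×1 = 61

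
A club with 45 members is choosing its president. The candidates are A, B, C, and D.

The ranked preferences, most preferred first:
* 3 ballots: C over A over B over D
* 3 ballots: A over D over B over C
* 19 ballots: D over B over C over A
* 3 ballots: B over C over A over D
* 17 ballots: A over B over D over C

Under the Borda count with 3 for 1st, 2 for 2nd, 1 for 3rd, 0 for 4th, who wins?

A: 3×2 + 3×3 + 19×0 + 3×1 + 17×3 = 69
B: 3×1 + 3×1 + 19×2 + 3×3 + 17×2 = 87
C: 3×3 + 3×0 + 19×1 + 3×2 + 17×0 = 34
D: 3×0 + 3×2 + 19×3 + 3×0 + 17×1 = 80

B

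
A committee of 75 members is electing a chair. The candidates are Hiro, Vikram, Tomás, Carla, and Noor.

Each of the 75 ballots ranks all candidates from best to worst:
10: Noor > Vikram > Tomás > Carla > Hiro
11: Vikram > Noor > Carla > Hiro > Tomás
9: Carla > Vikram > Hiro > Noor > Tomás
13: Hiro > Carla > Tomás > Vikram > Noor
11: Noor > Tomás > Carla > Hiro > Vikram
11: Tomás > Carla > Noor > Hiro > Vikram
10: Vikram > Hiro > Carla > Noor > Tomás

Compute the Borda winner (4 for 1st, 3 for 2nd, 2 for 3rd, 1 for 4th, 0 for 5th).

Hiro: 10×0 + 11×1 + 9×2 + 13×4 + 11×1 + 11×1 + 10×3 = 133
Vikram: 10×3 + 11×4 + 9×3 + 13×1 + 11×0 + 11×0 + 10×4 = 154
Tomás: 10×2 + 11×0 + 9×0 + 13×2 + 11×3 + 11×4 + 10×0 = 123
Carla: 10×1 + 11×2 + 9×4 + 13×3 + 11×2 + 11×3 + 10×2 = 182
Noor: 10×4 + 11×3 + 9×1 + 13×0 + 11×4 + 11×2 + 10×1 = 158

Carla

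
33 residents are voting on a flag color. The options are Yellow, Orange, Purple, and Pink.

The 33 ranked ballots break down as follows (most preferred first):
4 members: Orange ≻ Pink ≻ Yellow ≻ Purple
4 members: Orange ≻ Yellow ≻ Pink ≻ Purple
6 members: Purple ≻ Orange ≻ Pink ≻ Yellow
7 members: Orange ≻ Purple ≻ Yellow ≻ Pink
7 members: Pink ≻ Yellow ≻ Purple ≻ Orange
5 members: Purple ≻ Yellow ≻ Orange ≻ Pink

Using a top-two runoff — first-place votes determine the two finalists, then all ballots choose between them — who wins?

Purple

Round 1 first-place votes: Yellow 0, Orange 15, Purple 11, Pink 7. Orange and Purple advance.
Runoff: Orange is ranked above Purple on 15 ballots, Purple above Orange on 18.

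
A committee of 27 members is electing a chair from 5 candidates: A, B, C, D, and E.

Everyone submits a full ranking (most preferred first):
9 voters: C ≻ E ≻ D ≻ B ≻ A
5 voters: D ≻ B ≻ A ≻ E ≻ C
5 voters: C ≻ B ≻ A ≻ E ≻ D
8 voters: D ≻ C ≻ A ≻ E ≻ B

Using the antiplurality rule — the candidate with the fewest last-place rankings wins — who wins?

Last-place votes: A 9, B 8, C 5, D 5, E 0.

E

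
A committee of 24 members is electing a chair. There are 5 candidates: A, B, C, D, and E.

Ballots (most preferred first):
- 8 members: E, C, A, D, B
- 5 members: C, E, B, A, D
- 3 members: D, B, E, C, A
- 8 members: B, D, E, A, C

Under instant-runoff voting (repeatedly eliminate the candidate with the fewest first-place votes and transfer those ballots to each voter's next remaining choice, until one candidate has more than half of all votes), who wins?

E

Round 1: A 0, B 8, C 5, D 3, E 8. A eliminated.
Round 2: B 8, C 5, D 3, E 8. D eliminated.
Round 3: B 11, C 5, E 8. C eliminated.
Round 4: B 11, E 13. E has a majority (≥13).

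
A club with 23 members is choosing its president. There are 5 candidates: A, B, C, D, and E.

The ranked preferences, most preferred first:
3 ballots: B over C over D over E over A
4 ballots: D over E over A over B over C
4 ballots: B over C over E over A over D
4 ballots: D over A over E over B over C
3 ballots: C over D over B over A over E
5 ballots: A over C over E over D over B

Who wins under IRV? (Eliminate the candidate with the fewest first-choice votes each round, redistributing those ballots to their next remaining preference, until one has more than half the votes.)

D

Round 1: A 5, B 7, C 3, D 8, E 0. E eliminated.
Round 2: A 5, B 7, C 3, D 8. C eliminated.
Round 3: A 5, B 7, D 11. A eliminated.
Round 4: B 7, D 16. D has a majority (≥12).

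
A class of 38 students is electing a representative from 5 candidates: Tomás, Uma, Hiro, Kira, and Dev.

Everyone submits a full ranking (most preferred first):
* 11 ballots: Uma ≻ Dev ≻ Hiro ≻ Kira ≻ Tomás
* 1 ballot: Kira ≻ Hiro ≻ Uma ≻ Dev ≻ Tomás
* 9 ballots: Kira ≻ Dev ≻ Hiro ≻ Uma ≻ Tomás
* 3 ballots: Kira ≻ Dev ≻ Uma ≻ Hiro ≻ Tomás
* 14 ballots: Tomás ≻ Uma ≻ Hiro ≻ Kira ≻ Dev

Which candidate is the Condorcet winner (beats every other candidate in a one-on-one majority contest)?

Uma vs Tomás: 24–14
Uma vs Hiro: 28–10
Uma vs Kira: 25–13
Uma vs Dev: 26–12
Uma beats every other candidate.

Uma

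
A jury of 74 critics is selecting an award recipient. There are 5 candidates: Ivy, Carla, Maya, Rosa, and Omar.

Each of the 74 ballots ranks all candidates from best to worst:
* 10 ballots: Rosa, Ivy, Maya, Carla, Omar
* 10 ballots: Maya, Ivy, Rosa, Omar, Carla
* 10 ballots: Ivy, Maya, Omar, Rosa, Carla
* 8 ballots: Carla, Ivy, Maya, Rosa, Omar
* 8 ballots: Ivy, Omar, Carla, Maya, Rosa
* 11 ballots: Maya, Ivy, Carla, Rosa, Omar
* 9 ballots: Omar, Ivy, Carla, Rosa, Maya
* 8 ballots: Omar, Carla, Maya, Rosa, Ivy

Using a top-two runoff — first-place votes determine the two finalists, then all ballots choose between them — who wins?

Ivy

Round 1 first-place votes: Ivy 18, Carla 8, Maya 21, Rosa 10, Omar 17. Maya and Ivy advance.
Runoff: Maya is ranked above Ivy on 29 ballots, Ivy above Maya on 45.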